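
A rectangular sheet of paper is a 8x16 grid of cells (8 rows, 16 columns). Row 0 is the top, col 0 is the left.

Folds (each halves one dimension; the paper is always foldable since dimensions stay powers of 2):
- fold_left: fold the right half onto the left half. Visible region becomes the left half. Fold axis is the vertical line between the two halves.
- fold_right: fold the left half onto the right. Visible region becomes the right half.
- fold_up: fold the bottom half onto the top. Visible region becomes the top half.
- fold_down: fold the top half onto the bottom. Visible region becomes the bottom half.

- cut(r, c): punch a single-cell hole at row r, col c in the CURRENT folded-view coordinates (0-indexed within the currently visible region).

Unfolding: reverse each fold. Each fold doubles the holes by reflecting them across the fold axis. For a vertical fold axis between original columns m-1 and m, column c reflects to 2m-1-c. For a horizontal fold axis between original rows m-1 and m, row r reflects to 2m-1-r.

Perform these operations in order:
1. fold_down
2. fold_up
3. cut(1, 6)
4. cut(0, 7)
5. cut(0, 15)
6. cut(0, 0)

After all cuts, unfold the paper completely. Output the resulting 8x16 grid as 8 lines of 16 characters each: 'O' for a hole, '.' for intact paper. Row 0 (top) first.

Op 1 fold_down: fold axis h@4; visible region now rows[4,8) x cols[0,16) = 4x16
Op 2 fold_up: fold axis h@6; visible region now rows[4,6) x cols[0,16) = 2x16
Op 3 cut(1, 6): punch at orig (5,6); cuts so far [(5, 6)]; region rows[4,6) x cols[0,16) = 2x16
Op 4 cut(0, 7): punch at orig (4,7); cuts so far [(4, 7), (5, 6)]; region rows[4,6) x cols[0,16) = 2x16
Op 5 cut(0, 15): punch at orig (4,15); cuts so far [(4, 7), (4, 15), (5, 6)]; region rows[4,6) x cols[0,16) = 2x16
Op 6 cut(0, 0): punch at orig (4,0); cuts so far [(4, 0), (4, 7), (4, 15), (5, 6)]; region rows[4,6) x cols[0,16) = 2x16
Unfold 1 (reflect across h@6): 8 holes -> [(4, 0), (4, 7), (4, 15), (5, 6), (6, 6), (7, 0), (7, 7), (7, 15)]
Unfold 2 (reflect across h@4): 16 holes -> [(0, 0), (0, 7), (0, 15), (1, 6), (2, 6), (3, 0), (3, 7), (3, 15), (4, 0), (4, 7), (4, 15), (5, 6), (6, 6), (7, 0), (7, 7), (7, 15)]

Answer: O......O.......O
......O.........
......O.........
O......O.......O
O......O.......O
......O.........
......O.........
O......O.......O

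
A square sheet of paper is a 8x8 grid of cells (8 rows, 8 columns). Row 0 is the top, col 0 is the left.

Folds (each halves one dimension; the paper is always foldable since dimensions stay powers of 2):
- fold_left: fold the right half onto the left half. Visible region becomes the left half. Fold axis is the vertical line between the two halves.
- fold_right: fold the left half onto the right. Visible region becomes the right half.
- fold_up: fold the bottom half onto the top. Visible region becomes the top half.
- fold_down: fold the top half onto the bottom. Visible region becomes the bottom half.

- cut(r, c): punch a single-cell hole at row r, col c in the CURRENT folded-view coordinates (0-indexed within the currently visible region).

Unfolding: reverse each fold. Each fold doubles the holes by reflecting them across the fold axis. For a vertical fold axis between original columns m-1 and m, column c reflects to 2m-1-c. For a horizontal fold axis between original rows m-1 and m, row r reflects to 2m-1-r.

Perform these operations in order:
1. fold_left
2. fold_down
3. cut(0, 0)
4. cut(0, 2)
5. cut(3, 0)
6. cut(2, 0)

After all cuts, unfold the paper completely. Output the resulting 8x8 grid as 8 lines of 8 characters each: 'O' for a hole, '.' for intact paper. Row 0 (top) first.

Op 1 fold_left: fold axis v@4; visible region now rows[0,8) x cols[0,4) = 8x4
Op 2 fold_down: fold axis h@4; visible region now rows[4,8) x cols[0,4) = 4x4
Op 3 cut(0, 0): punch at orig (4,0); cuts so far [(4, 0)]; region rows[4,8) x cols[0,4) = 4x4
Op 4 cut(0, 2): punch at orig (4,2); cuts so far [(4, 0), (4, 2)]; region rows[4,8) x cols[0,4) = 4x4
Op 5 cut(3, 0): punch at orig (7,0); cuts so far [(4, 0), (4, 2), (7, 0)]; region rows[4,8) x cols[0,4) = 4x4
Op 6 cut(2, 0): punch at orig (6,0); cuts so far [(4, 0), (4, 2), (6, 0), (7, 0)]; region rows[4,8) x cols[0,4) = 4x4
Unfold 1 (reflect across h@4): 8 holes -> [(0, 0), (1, 0), (3, 0), (3, 2), (4, 0), (4, 2), (6, 0), (7, 0)]
Unfold 2 (reflect across v@4): 16 holes -> [(0, 0), (0, 7), (1, 0), (1, 7), (3, 0), (3, 2), (3, 5), (3, 7), (4, 0), (4, 2), (4, 5), (4, 7), (6, 0), (6, 7), (7, 0), (7, 7)]

Answer: O......O
O......O
........
O.O..O.O
O.O..O.O
........
O......O
O......O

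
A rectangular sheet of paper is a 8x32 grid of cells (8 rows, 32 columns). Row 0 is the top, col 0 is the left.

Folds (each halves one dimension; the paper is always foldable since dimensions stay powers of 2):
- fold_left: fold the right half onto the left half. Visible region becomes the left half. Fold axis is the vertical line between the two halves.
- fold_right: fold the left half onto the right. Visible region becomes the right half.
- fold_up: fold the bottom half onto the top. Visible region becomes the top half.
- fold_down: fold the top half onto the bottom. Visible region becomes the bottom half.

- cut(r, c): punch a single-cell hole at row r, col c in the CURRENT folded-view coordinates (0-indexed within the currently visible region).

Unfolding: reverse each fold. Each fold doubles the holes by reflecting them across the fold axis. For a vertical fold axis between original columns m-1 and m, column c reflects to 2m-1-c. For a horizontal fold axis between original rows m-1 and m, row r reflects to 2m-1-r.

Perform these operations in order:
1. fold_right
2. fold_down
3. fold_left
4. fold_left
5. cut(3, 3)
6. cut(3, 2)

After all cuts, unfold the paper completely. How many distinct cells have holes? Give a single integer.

Answer: 32

Derivation:
Op 1 fold_right: fold axis v@16; visible region now rows[0,8) x cols[16,32) = 8x16
Op 2 fold_down: fold axis h@4; visible region now rows[4,8) x cols[16,32) = 4x16
Op 3 fold_left: fold axis v@24; visible region now rows[4,8) x cols[16,24) = 4x8
Op 4 fold_left: fold axis v@20; visible region now rows[4,8) x cols[16,20) = 4x4
Op 5 cut(3, 3): punch at orig (7,19); cuts so far [(7, 19)]; region rows[4,8) x cols[16,20) = 4x4
Op 6 cut(3, 2): punch at orig (7,18); cuts so far [(7, 18), (7, 19)]; region rows[4,8) x cols[16,20) = 4x4
Unfold 1 (reflect across v@20): 4 holes -> [(7, 18), (7, 19), (7, 20), (7, 21)]
Unfold 2 (reflect across v@24): 8 holes -> [(7, 18), (7, 19), (7, 20), (7, 21), (7, 26), (7, 27), (7, 28), (7, 29)]
Unfold 3 (reflect across h@4): 16 holes -> [(0, 18), (0, 19), (0, 20), (0, 21), (0, 26), (0, 27), (0, 28), (0, 29), (7, 18), (7, 19), (7, 20), (7, 21), (7, 26), (7, 27), (7, 28), (7, 29)]
Unfold 4 (reflect across v@16): 32 holes -> [(0, 2), (0, 3), (0, 4), (0, 5), (0, 10), (0, 11), (0, 12), (0, 13), (0, 18), (0, 19), (0, 20), (0, 21), (0, 26), (0, 27), (0, 28), (0, 29), (7, 2), (7, 3), (7, 4), (7, 5), (7, 10), (7, 11), (7, 12), (7, 13), (7, 18), (7, 19), (7, 20), (7, 21), (7, 26), (7, 27), (7, 28), (7, 29)]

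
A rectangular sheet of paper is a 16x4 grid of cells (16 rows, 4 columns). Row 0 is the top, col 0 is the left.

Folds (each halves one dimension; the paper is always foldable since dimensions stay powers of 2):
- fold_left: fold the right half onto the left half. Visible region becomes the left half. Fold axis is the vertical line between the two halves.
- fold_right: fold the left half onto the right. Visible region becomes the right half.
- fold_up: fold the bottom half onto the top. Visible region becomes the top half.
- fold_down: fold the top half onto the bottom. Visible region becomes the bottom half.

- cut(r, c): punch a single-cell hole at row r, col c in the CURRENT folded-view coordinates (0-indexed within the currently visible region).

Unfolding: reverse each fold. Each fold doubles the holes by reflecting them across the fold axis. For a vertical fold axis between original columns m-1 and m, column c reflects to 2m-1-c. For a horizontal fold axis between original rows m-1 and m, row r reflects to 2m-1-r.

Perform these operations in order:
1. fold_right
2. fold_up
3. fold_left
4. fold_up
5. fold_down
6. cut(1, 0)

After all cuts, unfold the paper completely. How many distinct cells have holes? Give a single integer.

Op 1 fold_right: fold axis v@2; visible region now rows[0,16) x cols[2,4) = 16x2
Op 2 fold_up: fold axis h@8; visible region now rows[0,8) x cols[2,4) = 8x2
Op 3 fold_left: fold axis v@3; visible region now rows[0,8) x cols[2,3) = 8x1
Op 4 fold_up: fold axis h@4; visible region now rows[0,4) x cols[2,3) = 4x1
Op 5 fold_down: fold axis h@2; visible region now rows[2,4) x cols[2,3) = 2x1
Op 6 cut(1, 0): punch at orig (3,2); cuts so far [(3, 2)]; region rows[2,4) x cols[2,3) = 2x1
Unfold 1 (reflect across h@2): 2 holes -> [(0, 2), (3, 2)]
Unfold 2 (reflect across h@4): 4 holes -> [(0, 2), (3, 2), (4, 2), (7, 2)]
Unfold 3 (reflect across v@3): 8 holes -> [(0, 2), (0, 3), (3, 2), (3, 3), (4, 2), (4, 3), (7, 2), (7, 3)]
Unfold 4 (reflect across h@8): 16 holes -> [(0, 2), (0, 3), (3, 2), (3, 3), (4, 2), (4, 3), (7, 2), (7, 3), (8, 2), (8, 3), (11, 2), (11, 3), (12, 2), (12, 3), (15, 2), (15, 3)]
Unfold 5 (reflect across v@2): 32 holes -> [(0, 0), (0, 1), (0, 2), (0, 3), (3, 0), (3, 1), (3, 2), (3, 3), (4, 0), (4, 1), (4, 2), (4, 3), (7, 0), (7, 1), (7, 2), (7, 3), (8, 0), (8, 1), (8, 2), (8, 3), (11, 0), (11, 1), (11, 2), (11, 3), (12, 0), (12, 1), (12, 2), (12, 3), (15, 0), (15, 1), (15, 2), (15, 3)]

Answer: 32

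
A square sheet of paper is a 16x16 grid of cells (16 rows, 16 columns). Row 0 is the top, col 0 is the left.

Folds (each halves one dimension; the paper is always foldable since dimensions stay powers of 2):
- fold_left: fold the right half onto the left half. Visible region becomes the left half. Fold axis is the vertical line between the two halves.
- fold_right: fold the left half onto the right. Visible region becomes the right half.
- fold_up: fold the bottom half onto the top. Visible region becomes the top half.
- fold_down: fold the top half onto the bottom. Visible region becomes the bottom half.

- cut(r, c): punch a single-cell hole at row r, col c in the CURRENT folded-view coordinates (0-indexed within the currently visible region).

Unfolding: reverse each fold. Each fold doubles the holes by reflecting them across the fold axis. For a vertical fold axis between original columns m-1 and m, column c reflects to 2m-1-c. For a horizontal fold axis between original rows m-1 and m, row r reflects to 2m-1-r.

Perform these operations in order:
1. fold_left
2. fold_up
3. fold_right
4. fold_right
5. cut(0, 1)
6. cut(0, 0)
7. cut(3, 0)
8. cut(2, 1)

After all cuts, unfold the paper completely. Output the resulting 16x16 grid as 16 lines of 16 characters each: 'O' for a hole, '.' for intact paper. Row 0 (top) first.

Op 1 fold_left: fold axis v@8; visible region now rows[0,16) x cols[0,8) = 16x8
Op 2 fold_up: fold axis h@8; visible region now rows[0,8) x cols[0,8) = 8x8
Op 3 fold_right: fold axis v@4; visible region now rows[0,8) x cols[4,8) = 8x4
Op 4 fold_right: fold axis v@6; visible region now rows[0,8) x cols[6,8) = 8x2
Op 5 cut(0, 1): punch at orig (0,7); cuts so far [(0, 7)]; region rows[0,8) x cols[6,8) = 8x2
Op 6 cut(0, 0): punch at orig (0,6); cuts so far [(0, 6), (0, 7)]; region rows[0,8) x cols[6,8) = 8x2
Op 7 cut(3, 0): punch at orig (3,6); cuts so far [(0, 6), (0, 7), (3, 6)]; region rows[0,8) x cols[6,8) = 8x2
Op 8 cut(2, 1): punch at orig (2,7); cuts so far [(0, 6), (0, 7), (2, 7), (3, 6)]; region rows[0,8) x cols[6,8) = 8x2
Unfold 1 (reflect across v@6): 8 holes -> [(0, 4), (0, 5), (0, 6), (0, 7), (2, 4), (2, 7), (3, 5), (3, 6)]
Unfold 2 (reflect across v@4): 16 holes -> [(0, 0), (0, 1), (0, 2), (0, 3), (0, 4), (0, 5), (0, 6), (0, 7), (2, 0), (2, 3), (2, 4), (2, 7), (3, 1), (3, 2), (3, 5), (3, 6)]
Unfold 3 (reflect across h@8): 32 holes -> [(0, 0), (0, 1), (0, 2), (0, 3), (0, 4), (0, 5), (0, 6), (0, 7), (2, 0), (2, 3), (2, 4), (2, 7), (3, 1), (3, 2), (3, 5), (3, 6), (12, 1), (12, 2), (12, 5), (12, 6), (13, 0), (13, 3), (13, 4), (13, 7), (15, 0), (15, 1), (15, 2), (15, 3), (15, 4), (15, 5), (15, 6), (15, 7)]
Unfold 4 (reflect across v@8): 64 holes -> [(0, 0), (0, 1), (0, 2), (0, 3), (0, 4), (0, 5), (0, 6), (0, 7), (0, 8), (0, 9), (0, 10), (0, 11), (0, 12), (0, 13), (0, 14), (0, 15), (2, 0), (2, 3), (2, 4), (2, 7), (2, 8), (2, 11), (2, 12), (2, 15), (3, 1), (3, 2), (3, 5), (3, 6), (3, 9), (3, 10), (3, 13), (3, 14), (12, 1), (12, 2), (12, 5), (12, 6), (12, 9), (12, 10), (12, 13), (12, 14), (13, 0), (13, 3), (13, 4), (13, 7), (13, 8), (13, 11), (13, 12), (13, 15), (15, 0), (15, 1), (15, 2), (15, 3), (15, 4), (15, 5), (15, 6), (15, 7), (15, 8), (15, 9), (15, 10), (15, 11), (15, 12), (15, 13), (15, 14), (15, 15)]

Answer: OOOOOOOOOOOOOOOO
................
O..OO..OO..OO..O
.OO..OO..OO..OO.
................
................
................
................
................
................
................
................
.OO..OO..OO..OO.
O..OO..OO..OO..O
................
OOOOOOOOOOOOOOOO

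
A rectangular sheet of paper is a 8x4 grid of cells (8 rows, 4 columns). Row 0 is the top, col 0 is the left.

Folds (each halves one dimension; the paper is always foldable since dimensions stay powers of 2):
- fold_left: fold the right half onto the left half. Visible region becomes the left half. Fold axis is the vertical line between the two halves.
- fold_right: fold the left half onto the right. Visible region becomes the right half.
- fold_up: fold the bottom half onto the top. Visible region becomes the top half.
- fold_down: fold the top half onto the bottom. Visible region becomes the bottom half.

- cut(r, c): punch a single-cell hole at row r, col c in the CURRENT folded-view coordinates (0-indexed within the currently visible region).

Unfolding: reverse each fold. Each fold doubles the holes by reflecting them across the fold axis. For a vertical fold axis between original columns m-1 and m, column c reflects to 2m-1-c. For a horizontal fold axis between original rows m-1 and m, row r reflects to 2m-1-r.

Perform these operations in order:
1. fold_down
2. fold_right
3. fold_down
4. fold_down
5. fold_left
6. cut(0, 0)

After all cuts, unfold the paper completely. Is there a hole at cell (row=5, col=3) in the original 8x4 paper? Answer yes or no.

Op 1 fold_down: fold axis h@4; visible region now rows[4,8) x cols[0,4) = 4x4
Op 2 fold_right: fold axis v@2; visible region now rows[4,8) x cols[2,4) = 4x2
Op 3 fold_down: fold axis h@6; visible region now rows[6,8) x cols[2,4) = 2x2
Op 4 fold_down: fold axis h@7; visible region now rows[7,8) x cols[2,4) = 1x2
Op 5 fold_left: fold axis v@3; visible region now rows[7,8) x cols[2,3) = 1x1
Op 6 cut(0, 0): punch at orig (7,2); cuts so far [(7, 2)]; region rows[7,8) x cols[2,3) = 1x1
Unfold 1 (reflect across v@3): 2 holes -> [(7, 2), (7, 3)]
Unfold 2 (reflect across h@7): 4 holes -> [(6, 2), (6, 3), (7, 2), (7, 3)]
Unfold 3 (reflect across h@6): 8 holes -> [(4, 2), (4, 3), (5, 2), (5, 3), (6, 2), (6, 3), (7, 2), (7, 3)]
Unfold 4 (reflect across v@2): 16 holes -> [(4, 0), (4, 1), (4, 2), (4, 3), (5, 0), (5, 1), (5, 2), (5, 3), (6, 0), (6, 1), (6, 2), (6, 3), (7, 0), (7, 1), (7, 2), (7, 3)]
Unfold 5 (reflect across h@4): 32 holes -> [(0, 0), (0, 1), (0, 2), (0, 3), (1, 0), (1, 1), (1, 2), (1, 3), (2, 0), (2, 1), (2, 2), (2, 3), (3, 0), (3, 1), (3, 2), (3, 3), (4, 0), (4, 1), (4, 2), (4, 3), (5, 0), (5, 1), (5, 2), (5, 3), (6, 0), (6, 1), (6, 2), (6, 3), (7, 0), (7, 1), (7, 2), (7, 3)]
Holes: [(0, 0), (0, 1), (0, 2), (0, 3), (1, 0), (1, 1), (1, 2), (1, 3), (2, 0), (2, 1), (2, 2), (2, 3), (3, 0), (3, 1), (3, 2), (3, 3), (4, 0), (4, 1), (4, 2), (4, 3), (5, 0), (5, 1), (5, 2), (5, 3), (6, 0), (6, 1), (6, 2), (6, 3), (7, 0), (7, 1), (7, 2), (7, 3)]

Answer: yes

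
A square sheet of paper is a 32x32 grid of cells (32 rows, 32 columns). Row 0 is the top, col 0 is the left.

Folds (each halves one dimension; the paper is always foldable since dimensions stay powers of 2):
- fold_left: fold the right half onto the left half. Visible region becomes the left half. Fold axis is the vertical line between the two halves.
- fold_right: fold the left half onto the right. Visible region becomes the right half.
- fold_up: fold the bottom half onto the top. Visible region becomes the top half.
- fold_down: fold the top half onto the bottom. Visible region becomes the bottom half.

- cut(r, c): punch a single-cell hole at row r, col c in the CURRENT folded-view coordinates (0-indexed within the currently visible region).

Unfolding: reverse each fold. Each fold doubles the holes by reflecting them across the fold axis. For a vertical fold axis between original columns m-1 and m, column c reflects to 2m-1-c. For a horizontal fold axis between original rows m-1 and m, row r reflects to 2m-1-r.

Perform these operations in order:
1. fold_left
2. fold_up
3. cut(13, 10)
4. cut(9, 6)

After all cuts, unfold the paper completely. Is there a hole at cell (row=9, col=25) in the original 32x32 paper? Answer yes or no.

Answer: yes

Derivation:
Op 1 fold_left: fold axis v@16; visible region now rows[0,32) x cols[0,16) = 32x16
Op 2 fold_up: fold axis h@16; visible region now rows[0,16) x cols[0,16) = 16x16
Op 3 cut(13, 10): punch at orig (13,10); cuts so far [(13, 10)]; region rows[0,16) x cols[0,16) = 16x16
Op 4 cut(9, 6): punch at orig (9,6); cuts so far [(9, 6), (13, 10)]; region rows[0,16) x cols[0,16) = 16x16
Unfold 1 (reflect across h@16): 4 holes -> [(9, 6), (13, 10), (18, 10), (22, 6)]
Unfold 2 (reflect across v@16): 8 holes -> [(9, 6), (9, 25), (13, 10), (13, 21), (18, 10), (18, 21), (22, 6), (22, 25)]
Holes: [(9, 6), (9, 25), (13, 10), (13, 21), (18, 10), (18, 21), (22, 6), (22, 25)]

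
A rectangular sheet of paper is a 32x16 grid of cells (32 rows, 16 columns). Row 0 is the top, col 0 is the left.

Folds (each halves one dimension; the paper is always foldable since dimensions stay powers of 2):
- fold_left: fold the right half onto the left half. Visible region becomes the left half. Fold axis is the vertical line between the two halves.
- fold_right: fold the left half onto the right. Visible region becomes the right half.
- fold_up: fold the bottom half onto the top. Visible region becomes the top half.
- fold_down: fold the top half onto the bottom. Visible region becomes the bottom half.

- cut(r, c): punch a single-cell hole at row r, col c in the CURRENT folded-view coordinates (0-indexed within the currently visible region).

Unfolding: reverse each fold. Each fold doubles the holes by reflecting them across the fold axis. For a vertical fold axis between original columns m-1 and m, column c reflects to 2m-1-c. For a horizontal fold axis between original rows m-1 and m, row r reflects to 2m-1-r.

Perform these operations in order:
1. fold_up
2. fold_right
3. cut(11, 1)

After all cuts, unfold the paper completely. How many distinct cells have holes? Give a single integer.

Op 1 fold_up: fold axis h@16; visible region now rows[0,16) x cols[0,16) = 16x16
Op 2 fold_right: fold axis v@8; visible region now rows[0,16) x cols[8,16) = 16x8
Op 3 cut(11, 1): punch at orig (11,9); cuts so far [(11, 9)]; region rows[0,16) x cols[8,16) = 16x8
Unfold 1 (reflect across v@8): 2 holes -> [(11, 6), (11, 9)]
Unfold 2 (reflect across h@16): 4 holes -> [(11, 6), (11, 9), (20, 6), (20, 9)]

Answer: 4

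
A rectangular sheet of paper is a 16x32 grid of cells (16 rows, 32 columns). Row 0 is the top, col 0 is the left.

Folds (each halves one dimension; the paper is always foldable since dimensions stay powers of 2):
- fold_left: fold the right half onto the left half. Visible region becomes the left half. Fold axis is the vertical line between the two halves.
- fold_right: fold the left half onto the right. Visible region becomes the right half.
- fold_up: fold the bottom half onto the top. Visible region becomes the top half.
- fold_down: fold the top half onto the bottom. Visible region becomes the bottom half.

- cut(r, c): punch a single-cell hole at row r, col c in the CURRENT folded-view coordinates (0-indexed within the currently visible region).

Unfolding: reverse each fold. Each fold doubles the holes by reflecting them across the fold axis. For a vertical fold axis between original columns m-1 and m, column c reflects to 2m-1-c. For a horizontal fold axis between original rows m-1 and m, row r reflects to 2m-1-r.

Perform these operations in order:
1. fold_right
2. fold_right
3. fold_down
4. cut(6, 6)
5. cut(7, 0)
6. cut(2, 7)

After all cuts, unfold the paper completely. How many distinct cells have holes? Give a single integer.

Answer: 24

Derivation:
Op 1 fold_right: fold axis v@16; visible region now rows[0,16) x cols[16,32) = 16x16
Op 2 fold_right: fold axis v@24; visible region now rows[0,16) x cols[24,32) = 16x8
Op 3 fold_down: fold axis h@8; visible region now rows[8,16) x cols[24,32) = 8x8
Op 4 cut(6, 6): punch at orig (14,30); cuts so far [(14, 30)]; region rows[8,16) x cols[24,32) = 8x8
Op 5 cut(7, 0): punch at orig (15,24); cuts so far [(14, 30), (15, 24)]; region rows[8,16) x cols[24,32) = 8x8
Op 6 cut(2, 7): punch at orig (10,31); cuts so far [(10, 31), (14, 30), (15, 24)]; region rows[8,16) x cols[24,32) = 8x8
Unfold 1 (reflect across h@8): 6 holes -> [(0, 24), (1, 30), (5, 31), (10, 31), (14, 30), (15, 24)]
Unfold 2 (reflect across v@24): 12 holes -> [(0, 23), (0, 24), (1, 17), (1, 30), (5, 16), (5, 31), (10, 16), (10, 31), (14, 17), (14, 30), (15, 23), (15, 24)]
Unfold 3 (reflect across v@16): 24 holes -> [(0, 7), (0, 8), (0, 23), (0, 24), (1, 1), (1, 14), (1, 17), (1, 30), (5, 0), (5, 15), (5, 16), (5, 31), (10, 0), (10, 15), (10, 16), (10, 31), (14, 1), (14, 14), (14, 17), (14, 30), (15, 7), (15, 8), (15, 23), (15, 24)]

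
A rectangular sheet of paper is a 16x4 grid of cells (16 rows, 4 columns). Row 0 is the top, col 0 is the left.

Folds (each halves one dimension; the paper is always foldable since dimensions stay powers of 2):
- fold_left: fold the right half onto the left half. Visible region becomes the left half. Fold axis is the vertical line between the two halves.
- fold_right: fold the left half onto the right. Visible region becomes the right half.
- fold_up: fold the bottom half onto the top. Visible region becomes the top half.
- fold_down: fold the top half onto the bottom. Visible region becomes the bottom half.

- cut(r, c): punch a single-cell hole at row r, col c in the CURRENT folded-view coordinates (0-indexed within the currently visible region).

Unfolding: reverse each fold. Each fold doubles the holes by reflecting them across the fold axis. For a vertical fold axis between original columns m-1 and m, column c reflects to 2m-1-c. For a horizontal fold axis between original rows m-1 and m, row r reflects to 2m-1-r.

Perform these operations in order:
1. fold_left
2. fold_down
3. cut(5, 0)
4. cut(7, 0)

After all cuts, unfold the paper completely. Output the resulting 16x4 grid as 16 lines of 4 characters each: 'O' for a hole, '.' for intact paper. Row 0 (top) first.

Op 1 fold_left: fold axis v@2; visible region now rows[0,16) x cols[0,2) = 16x2
Op 2 fold_down: fold axis h@8; visible region now rows[8,16) x cols[0,2) = 8x2
Op 3 cut(5, 0): punch at orig (13,0); cuts so far [(13, 0)]; region rows[8,16) x cols[0,2) = 8x2
Op 4 cut(7, 0): punch at orig (15,0); cuts so far [(13, 0), (15, 0)]; region rows[8,16) x cols[0,2) = 8x2
Unfold 1 (reflect across h@8): 4 holes -> [(0, 0), (2, 0), (13, 0), (15, 0)]
Unfold 2 (reflect across v@2): 8 holes -> [(0, 0), (0, 3), (2, 0), (2, 3), (13, 0), (13, 3), (15, 0), (15, 3)]

Answer: O..O
....
O..O
....
....
....
....
....
....
....
....
....
....
O..O
....
O..O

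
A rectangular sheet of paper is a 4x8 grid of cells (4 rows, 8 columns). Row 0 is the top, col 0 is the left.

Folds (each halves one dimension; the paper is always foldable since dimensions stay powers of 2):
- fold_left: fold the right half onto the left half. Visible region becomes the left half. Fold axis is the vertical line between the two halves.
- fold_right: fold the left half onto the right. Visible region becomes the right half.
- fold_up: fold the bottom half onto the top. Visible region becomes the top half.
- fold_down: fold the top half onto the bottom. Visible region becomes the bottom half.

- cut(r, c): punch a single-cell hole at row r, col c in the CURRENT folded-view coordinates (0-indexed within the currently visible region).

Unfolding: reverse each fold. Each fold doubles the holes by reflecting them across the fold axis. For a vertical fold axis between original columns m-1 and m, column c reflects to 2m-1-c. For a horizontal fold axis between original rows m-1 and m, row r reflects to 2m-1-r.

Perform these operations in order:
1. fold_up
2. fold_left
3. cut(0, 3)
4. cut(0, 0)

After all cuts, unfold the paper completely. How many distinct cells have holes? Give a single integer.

Answer: 8

Derivation:
Op 1 fold_up: fold axis h@2; visible region now rows[0,2) x cols[0,8) = 2x8
Op 2 fold_left: fold axis v@4; visible region now rows[0,2) x cols[0,4) = 2x4
Op 3 cut(0, 3): punch at orig (0,3); cuts so far [(0, 3)]; region rows[0,2) x cols[0,4) = 2x4
Op 4 cut(0, 0): punch at orig (0,0); cuts so far [(0, 0), (0, 3)]; region rows[0,2) x cols[0,4) = 2x4
Unfold 1 (reflect across v@4): 4 holes -> [(0, 0), (0, 3), (0, 4), (0, 7)]
Unfold 2 (reflect across h@2): 8 holes -> [(0, 0), (0, 3), (0, 4), (0, 7), (3, 0), (3, 3), (3, 4), (3, 7)]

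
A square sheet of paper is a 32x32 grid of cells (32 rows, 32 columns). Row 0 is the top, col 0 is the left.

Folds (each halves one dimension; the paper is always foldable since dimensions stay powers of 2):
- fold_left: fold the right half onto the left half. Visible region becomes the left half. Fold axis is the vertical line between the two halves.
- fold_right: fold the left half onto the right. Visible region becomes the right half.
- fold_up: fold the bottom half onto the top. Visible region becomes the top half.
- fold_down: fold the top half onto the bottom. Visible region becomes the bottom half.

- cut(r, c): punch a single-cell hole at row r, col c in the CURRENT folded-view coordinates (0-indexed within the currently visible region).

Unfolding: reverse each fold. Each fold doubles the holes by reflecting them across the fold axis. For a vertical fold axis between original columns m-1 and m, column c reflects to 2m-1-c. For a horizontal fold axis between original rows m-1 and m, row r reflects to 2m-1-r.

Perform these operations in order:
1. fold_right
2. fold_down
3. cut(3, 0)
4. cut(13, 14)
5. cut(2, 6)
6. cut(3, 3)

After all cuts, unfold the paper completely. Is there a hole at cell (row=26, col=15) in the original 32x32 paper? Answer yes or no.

Answer: no

Derivation:
Op 1 fold_right: fold axis v@16; visible region now rows[0,32) x cols[16,32) = 32x16
Op 2 fold_down: fold axis h@16; visible region now rows[16,32) x cols[16,32) = 16x16
Op 3 cut(3, 0): punch at orig (19,16); cuts so far [(19, 16)]; region rows[16,32) x cols[16,32) = 16x16
Op 4 cut(13, 14): punch at orig (29,30); cuts so far [(19, 16), (29, 30)]; region rows[16,32) x cols[16,32) = 16x16
Op 5 cut(2, 6): punch at orig (18,22); cuts so far [(18, 22), (19, 16), (29, 30)]; region rows[16,32) x cols[16,32) = 16x16
Op 6 cut(3, 3): punch at orig (19,19); cuts so far [(18, 22), (19, 16), (19, 19), (29, 30)]; region rows[16,32) x cols[16,32) = 16x16
Unfold 1 (reflect across h@16): 8 holes -> [(2, 30), (12, 16), (12, 19), (13, 22), (18, 22), (19, 16), (19, 19), (29, 30)]
Unfold 2 (reflect across v@16): 16 holes -> [(2, 1), (2, 30), (12, 12), (12, 15), (12, 16), (12, 19), (13, 9), (13, 22), (18, 9), (18, 22), (19, 12), (19, 15), (19, 16), (19, 19), (29, 1), (29, 30)]
Holes: [(2, 1), (2, 30), (12, 12), (12, 15), (12, 16), (12, 19), (13, 9), (13, 22), (18, 9), (18, 22), (19, 12), (19, 15), (19, 16), (19, 19), (29, 1), (29, 30)]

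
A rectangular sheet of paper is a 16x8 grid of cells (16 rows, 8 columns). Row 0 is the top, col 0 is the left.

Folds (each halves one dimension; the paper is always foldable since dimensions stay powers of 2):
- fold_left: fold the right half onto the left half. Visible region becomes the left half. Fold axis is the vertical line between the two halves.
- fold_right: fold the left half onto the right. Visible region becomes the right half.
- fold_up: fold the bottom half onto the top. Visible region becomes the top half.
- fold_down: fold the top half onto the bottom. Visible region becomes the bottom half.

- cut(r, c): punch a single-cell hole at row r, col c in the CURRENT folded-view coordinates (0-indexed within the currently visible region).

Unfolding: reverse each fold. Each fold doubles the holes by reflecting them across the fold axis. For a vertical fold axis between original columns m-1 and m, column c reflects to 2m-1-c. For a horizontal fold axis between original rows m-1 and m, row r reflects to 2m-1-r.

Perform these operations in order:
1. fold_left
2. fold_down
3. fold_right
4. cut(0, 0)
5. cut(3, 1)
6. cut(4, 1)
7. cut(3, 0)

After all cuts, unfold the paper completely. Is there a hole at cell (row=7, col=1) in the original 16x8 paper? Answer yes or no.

Op 1 fold_left: fold axis v@4; visible region now rows[0,16) x cols[0,4) = 16x4
Op 2 fold_down: fold axis h@8; visible region now rows[8,16) x cols[0,4) = 8x4
Op 3 fold_right: fold axis v@2; visible region now rows[8,16) x cols[2,4) = 8x2
Op 4 cut(0, 0): punch at orig (8,2); cuts so far [(8, 2)]; region rows[8,16) x cols[2,4) = 8x2
Op 5 cut(3, 1): punch at orig (11,3); cuts so far [(8, 2), (11, 3)]; region rows[8,16) x cols[2,4) = 8x2
Op 6 cut(4, 1): punch at orig (12,3); cuts so far [(8, 2), (11, 3), (12, 3)]; region rows[8,16) x cols[2,4) = 8x2
Op 7 cut(3, 0): punch at orig (11,2); cuts so far [(8, 2), (11, 2), (11, 3), (12, 3)]; region rows[8,16) x cols[2,4) = 8x2
Unfold 1 (reflect across v@2): 8 holes -> [(8, 1), (8, 2), (11, 0), (11, 1), (11, 2), (11, 3), (12, 0), (12, 3)]
Unfold 2 (reflect across h@8): 16 holes -> [(3, 0), (3, 3), (4, 0), (4, 1), (4, 2), (4, 3), (7, 1), (7, 2), (8, 1), (8, 2), (11, 0), (11, 1), (11, 2), (11, 3), (12, 0), (12, 3)]
Unfold 3 (reflect across v@4): 32 holes -> [(3, 0), (3, 3), (3, 4), (3, 7), (4, 0), (4, 1), (4, 2), (4, 3), (4, 4), (4, 5), (4, 6), (4, 7), (7, 1), (7, 2), (7, 5), (7, 6), (8, 1), (8, 2), (8, 5), (8, 6), (11, 0), (11, 1), (11, 2), (11, 3), (11, 4), (11, 5), (11, 6), (11, 7), (12, 0), (12, 3), (12, 4), (12, 7)]
Holes: [(3, 0), (3, 3), (3, 4), (3, 7), (4, 0), (4, 1), (4, 2), (4, 3), (4, 4), (4, 5), (4, 6), (4, 7), (7, 1), (7, 2), (7, 5), (7, 6), (8, 1), (8, 2), (8, 5), (8, 6), (11, 0), (11, 1), (11, 2), (11, 3), (11, 4), (11, 5), (11, 6), (11, 7), (12, 0), (12, 3), (12, 4), (12, 7)]

Answer: yes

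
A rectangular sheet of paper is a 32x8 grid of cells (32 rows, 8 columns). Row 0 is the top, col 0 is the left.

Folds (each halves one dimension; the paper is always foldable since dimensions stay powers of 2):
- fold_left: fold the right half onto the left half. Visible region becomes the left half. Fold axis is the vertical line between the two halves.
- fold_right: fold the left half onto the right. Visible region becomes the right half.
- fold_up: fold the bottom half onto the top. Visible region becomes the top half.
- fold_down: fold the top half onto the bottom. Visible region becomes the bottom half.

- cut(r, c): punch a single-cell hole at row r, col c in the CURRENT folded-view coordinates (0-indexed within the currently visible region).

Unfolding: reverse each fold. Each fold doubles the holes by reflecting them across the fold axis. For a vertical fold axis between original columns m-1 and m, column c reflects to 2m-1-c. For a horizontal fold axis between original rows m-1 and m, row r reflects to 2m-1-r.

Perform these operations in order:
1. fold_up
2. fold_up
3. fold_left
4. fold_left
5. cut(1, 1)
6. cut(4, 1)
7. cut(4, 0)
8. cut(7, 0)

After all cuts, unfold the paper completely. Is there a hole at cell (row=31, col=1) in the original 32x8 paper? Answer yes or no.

Op 1 fold_up: fold axis h@16; visible region now rows[0,16) x cols[0,8) = 16x8
Op 2 fold_up: fold axis h@8; visible region now rows[0,8) x cols[0,8) = 8x8
Op 3 fold_left: fold axis v@4; visible region now rows[0,8) x cols[0,4) = 8x4
Op 4 fold_left: fold axis v@2; visible region now rows[0,8) x cols[0,2) = 8x2
Op 5 cut(1, 1): punch at orig (1,1); cuts so far [(1, 1)]; region rows[0,8) x cols[0,2) = 8x2
Op 6 cut(4, 1): punch at orig (4,1); cuts so far [(1, 1), (4, 1)]; region rows[0,8) x cols[0,2) = 8x2
Op 7 cut(4, 0): punch at orig (4,0); cuts so far [(1, 1), (4, 0), (4, 1)]; region rows[0,8) x cols[0,2) = 8x2
Op 8 cut(7, 0): punch at orig (7,0); cuts so far [(1, 1), (4, 0), (4, 1), (7, 0)]; region rows[0,8) x cols[0,2) = 8x2
Unfold 1 (reflect across v@2): 8 holes -> [(1, 1), (1, 2), (4, 0), (4, 1), (4, 2), (4, 3), (7, 0), (7, 3)]
Unfold 2 (reflect across v@4): 16 holes -> [(1, 1), (1, 2), (1, 5), (1, 6), (4, 0), (4, 1), (4, 2), (4, 3), (4, 4), (4, 5), (4, 6), (4, 7), (7, 0), (7, 3), (7, 4), (7, 7)]
Unfold 3 (reflect across h@8): 32 holes -> [(1, 1), (1, 2), (1, 5), (1, 6), (4, 0), (4, 1), (4, 2), (4, 3), (4, 4), (4, 5), (4, 6), (4, 7), (7, 0), (7, 3), (7, 4), (7, 7), (8, 0), (8, 3), (8, 4), (8, 7), (11, 0), (11, 1), (11, 2), (11, 3), (11, 4), (11, 5), (11, 6), (11, 7), (14, 1), (14, 2), (14, 5), (14, 6)]
Unfold 4 (reflect across h@16): 64 holes -> [(1, 1), (1, 2), (1, 5), (1, 6), (4, 0), (4, 1), (4, 2), (4, 3), (4, 4), (4, 5), (4, 6), (4, 7), (7, 0), (7, 3), (7, 4), (7, 7), (8, 0), (8, 3), (8, 4), (8, 7), (11, 0), (11, 1), (11, 2), (11, 3), (11, 4), (11, 5), (11, 6), (11, 7), (14, 1), (14, 2), (14, 5), (14, 6), (17, 1), (17, 2), (17, 5), (17, 6), (20, 0), (20, 1), (20, 2), (20, 3), (20, 4), (20, 5), (20, 6), (20, 7), (23, 0), (23, 3), (23, 4), (23, 7), (24, 0), (24, 3), (24, 4), (24, 7), (27, 0), (27, 1), (27, 2), (27, 3), (27, 4), (27, 5), (27, 6), (27, 7), (30, 1), (30, 2), (30, 5), (30, 6)]
Holes: [(1, 1), (1, 2), (1, 5), (1, 6), (4, 0), (4, 1), (4, 2), (4, 3), (4, 4), (4, 5), (4, 6), (4, 7), (7, 0), (7, 3), (7, 4), (7, 7), (8, 0), (8, 3), (8, 4), (8, 7), (11, 0), (11, 1), (11, 2), (11, 3), (11, 4), (11, 5), (11, 6), (11, 7), (14, 1), (14, 2), (14, 5), (14, 6), (17, 1), (17, 2), (17, 5), (17, 6), (20, 0), (20, 1), (20, 2), (20, 3), (20, 4), (20, 5), (20, 6), (20, 7), (23, 0), (23, 3), (23, 4), (23, 7), (24, 0), (24, 3), (24, 4), (24, 7), (27, 0), (27, 1), (27, 2), (27, 3), (27, 4), (27, 5), (27, 6), (27, 7), (30, 1), (30, 2), (30, 5), (30, 6)]

Answer: no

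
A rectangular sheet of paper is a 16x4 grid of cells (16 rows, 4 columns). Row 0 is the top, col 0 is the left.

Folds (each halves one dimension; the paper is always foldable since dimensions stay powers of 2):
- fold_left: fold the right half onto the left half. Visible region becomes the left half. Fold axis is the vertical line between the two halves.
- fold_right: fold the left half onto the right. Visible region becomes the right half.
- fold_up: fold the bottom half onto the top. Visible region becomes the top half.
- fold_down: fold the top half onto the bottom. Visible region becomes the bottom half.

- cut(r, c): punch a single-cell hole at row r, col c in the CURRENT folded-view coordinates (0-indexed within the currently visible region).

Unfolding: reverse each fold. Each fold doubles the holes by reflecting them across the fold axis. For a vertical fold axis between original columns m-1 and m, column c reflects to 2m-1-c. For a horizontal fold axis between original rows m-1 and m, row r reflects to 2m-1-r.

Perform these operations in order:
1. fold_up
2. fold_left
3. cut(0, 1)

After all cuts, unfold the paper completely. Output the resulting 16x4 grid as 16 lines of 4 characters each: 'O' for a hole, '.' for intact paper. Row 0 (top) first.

Answer: .OO.
....
....
....
....
....
....
....
....
....
....
....
....
....
....
.OO.

Derivation:
Op 1 fold_up: fold axis h@8; visible region now rows[0,8) x cols[0,4) = 8x4
Op 2 fold_left: fold axis v@2; visible region now rows[0,8) x cols[0,2) = 8x2
Op 3 cut(0, 1): punch at orig (0,1); cuts so far [(0, 1)]; region rows[0,8) x cols[0,2) = 8x2
Unfold 1 (reflect across v@2): 2 holes -> [(0, 1), (0, 2)]
Unfold 2 (reflect across h@8): 4 holes -> [(0, 1), (0, 2), (15, 1), (15, 2)]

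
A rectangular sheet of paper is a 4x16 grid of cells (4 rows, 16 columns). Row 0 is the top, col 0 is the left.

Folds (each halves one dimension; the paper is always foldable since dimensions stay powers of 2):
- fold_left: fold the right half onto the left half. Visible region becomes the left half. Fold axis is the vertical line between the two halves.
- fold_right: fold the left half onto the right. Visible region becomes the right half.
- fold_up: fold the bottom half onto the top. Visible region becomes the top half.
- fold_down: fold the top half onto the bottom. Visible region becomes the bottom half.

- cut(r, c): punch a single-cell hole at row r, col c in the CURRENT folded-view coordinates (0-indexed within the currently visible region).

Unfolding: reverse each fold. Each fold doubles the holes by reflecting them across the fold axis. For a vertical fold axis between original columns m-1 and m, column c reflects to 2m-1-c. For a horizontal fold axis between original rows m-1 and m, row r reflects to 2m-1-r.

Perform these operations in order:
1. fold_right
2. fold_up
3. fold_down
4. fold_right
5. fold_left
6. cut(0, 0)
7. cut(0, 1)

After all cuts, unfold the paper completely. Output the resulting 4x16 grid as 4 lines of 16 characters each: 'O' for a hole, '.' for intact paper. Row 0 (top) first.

Op 1 fold_right: fold axis v@8; visible region now rows[0,4) x cols[8,16) = 4x8
Op 2 fold_up: fold axis h@2; visible region now rows[0,2) x cols[8,16) = 2x8
Op 3 fold_down: fold axis h@1; visible region now rows[1,2) x cols[8,16) = 1x8
Op 4 fold_right: fold axis v@12; visible region now rows[1,2) x cols[12,16) = 1x4
Op 5 fold_left: fold axis v@14; visible region now rows[1,2) x cols[12,14) = 1x2
Op 6 cut(0, 0): punch at orig (1,12); cuts so far [(1, 12)]; region rows[1,2) x cols[12,14) = 1x2
Op 7 cut(0, 1): punch at orig (1,13); cuts so far [(1, 12), (1, 13)]; region rows[1,2) x cols[12,14) = 1x2
Unfold 1 (reflect across v@14): 4 holes -> [(1, 12), (1, 13), (1, 14), (1, 15)]
Unfold 2 (reflect across v@12): 8 holes -> [(1, 8), (1, 9), (1, 10), (1, 11), (1, 12), (1, 13), (1, 14), (1, 15)]
Unfold 3 (reflect across h@1): 16 holes -> [(0, 8), (0, 9), (0, 10), (0, 11), (0, 12), (0, 13), (0, 14), (0, 15), (1, 8), (1, 9), (1, 10), (1, 11), (1, 12), (1, 13), (1, 14), (1, 15)]
Unfold 4 (reflect across h@2): 32 holes -> [(0, 8), (0, 9), (0, 10), (0, 11), (0, 12), (0, 13), (0, 14), (0, 15), (1, 8), (1, 9), (1, 10), (1, 11), (1, 12), (1, 13), (1, 14), (1, 15), (2, 8), (2, 9), (2, 10), (2, 11), (2, 12), (2, 13), (2, 14), (2, 15), (3, 8), (3, 9), (3, 10), (3, 11), (3, 12), (3, 13), (3, 14), (3, 15)]
Unfold 5 (reflect across v@8): 64 holes -> [(0, 0), (0, 1), (0, 2), (0, 3), (0, 4), (0, 5), (0, 6), (0, 7), (0, 8), (0, 9), (0, 10), (0, 11), (0, 12), (0, 13), (0, 14), (0, 15), (1, 0), (1, 1), (1, 2), (1, 3), (1, 4), (1, 5), (1, 6), (1, 7), (1, 8), (1, 9), (1, 10), (1, 11), (1, 12), (1, 13), (1, 14), (1, 15), (2, 0), (2, 1), (2, 2), (2, 3), (2, 4), (2, 5), (2, 6), (2, 7), (2, 8), (2, 9), (2, 10), (2, 11), (2, 12), (2, 13), (2, 14), (2, 15), (3, 0), (3, 1), (3, 2), (3, 3), (3, 4), (3, 5), (3, 6), (3, 7), (3, 8), (3, 9), (3, 10), (3, 11), (3, 12), (3, 13), (3, 14), (3, 15)]

Answer: OOOOOOOOOOOOOOOO
OOOOOOOOOOOOOOOO
OOOOOOOOOOOOOOOO
OOOOOOOOOOOOOOOO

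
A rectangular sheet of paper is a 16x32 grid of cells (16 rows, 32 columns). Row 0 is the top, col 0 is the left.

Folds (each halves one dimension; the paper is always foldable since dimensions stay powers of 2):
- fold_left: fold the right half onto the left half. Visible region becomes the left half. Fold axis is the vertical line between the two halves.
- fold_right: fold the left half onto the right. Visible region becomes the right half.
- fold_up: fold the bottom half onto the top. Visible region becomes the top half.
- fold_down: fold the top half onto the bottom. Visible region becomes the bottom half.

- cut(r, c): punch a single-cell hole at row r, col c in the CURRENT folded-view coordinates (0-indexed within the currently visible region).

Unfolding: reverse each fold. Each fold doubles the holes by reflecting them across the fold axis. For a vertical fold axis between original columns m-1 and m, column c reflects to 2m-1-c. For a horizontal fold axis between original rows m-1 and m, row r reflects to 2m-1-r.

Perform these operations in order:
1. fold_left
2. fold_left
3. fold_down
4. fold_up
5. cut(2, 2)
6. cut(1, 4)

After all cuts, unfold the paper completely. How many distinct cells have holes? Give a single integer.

Answer: 32

Derivation:
Op 1 fold_left: fold axis v@16; visible region now rows[0,16) x cols[0,16) = 16x16
Op 2 fold_left: fold axis v@8; visible region now rows[0,16) x cols[0,8) = 16x8
Op 3 fold_down: fold axis h@8; visible region now rows[8,16) x cols[0,8) = 8x8
Op 4 fold_up: fold axis h@12; visible region now rows[8,12) x cols[0,8) = 4x8
Op 5 cut(2, 2): punch at orig (10,2); cuts so far [(10, 2)]; region rows[8,12) x cols[0,8) = 4x8
Op 6 cut(1, 4): punch at orig (9,4); cuts so far [(9, 4), (10, 2)]; region rows[8,12) x cols[0,8) = 4x8
Unfold 1 (reflect across h@12): 4 holes -> [(9, 4), (10, 2), (13, 2), (14, 4)]
Unfold 2 (reflect across h@8): 8 holes -> [(1, 4), (2, 2), (5, 2), (6, 4), (9, 4), (10, 2), (13, 2), (14, 4)]
Unfold 3 (reflect across v@8): 16 holes -> [(1, 4), (1, 11), (2, 2), (2, 13), (5, 2), (5, 13), (6, 4), (6, 11), (9, 4), (9, 11), (10, 2), (10, 13), (13, 2), (13, 13), (14, 4), (14, 11)]
Unfold 4 (reflect across v@16): 32 holes -> [(1, 4), (1, 11), (1, 20), (1, 27), (2, 2), (2, 13), (2, 18), (2, 29), (5, 2), (5, 13), (5, 18), (5, 29), (6, 4), (6, 11), (6, 20), (6, 27), (9, 4), (9, 11), (9, 20), (9, 27), (10, 2), (10, 13), (10, 18), (10, 29), (13, 2), (13, 13), (13, 18), (13, 29), (14, 4), (14, 11), (14, 20), (14, 27)]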